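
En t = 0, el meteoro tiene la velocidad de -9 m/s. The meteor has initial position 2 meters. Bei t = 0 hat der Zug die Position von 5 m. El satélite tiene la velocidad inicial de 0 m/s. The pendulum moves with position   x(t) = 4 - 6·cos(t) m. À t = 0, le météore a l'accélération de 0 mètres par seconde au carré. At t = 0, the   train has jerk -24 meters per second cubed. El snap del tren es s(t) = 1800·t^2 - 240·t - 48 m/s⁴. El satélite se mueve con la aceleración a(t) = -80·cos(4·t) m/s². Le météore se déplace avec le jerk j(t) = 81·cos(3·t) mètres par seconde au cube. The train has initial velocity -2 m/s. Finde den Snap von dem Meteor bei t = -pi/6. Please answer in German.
Wir müssen unsere Gleichung für den Ruck j(t) = 81·cos(3·t) 1-mal ableiten. Durch Ableiten von dem Ruck erhalten wir den Snap: s(t) = -243·sin(3·t). Aus der Gleichung für den Snap s(t) = -243·sin(3·t), setzen wir t = -pi/6 ein und erhalten s = 243.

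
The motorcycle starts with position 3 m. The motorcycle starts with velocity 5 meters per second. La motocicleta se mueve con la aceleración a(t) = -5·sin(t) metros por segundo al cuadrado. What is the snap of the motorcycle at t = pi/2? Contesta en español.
Debemos derivar nuestra ecuación de la aceleración a(t) = -5·sin(t) 2 veces. Tomando d/dt de a(t), encontramos j(t) = -5·cos(t). Derivando la sacudida, obtenemos el snap: s(t) = 5·sin(t). Tenemos el snap s(t) = 5·sin(t). Sustituyendo t = pi/2: s(pi/2) = 5.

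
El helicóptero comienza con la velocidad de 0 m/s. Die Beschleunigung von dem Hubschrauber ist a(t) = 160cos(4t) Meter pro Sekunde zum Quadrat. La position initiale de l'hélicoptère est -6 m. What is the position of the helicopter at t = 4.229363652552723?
We need to integrate our acceleration equation a(t) = 160·cos(4·t) 2 times. Finding the integral of a(t) and using v(0) = 0: v(t) = 40·sin(4·t). Integrating velocity and using the initial condition x(0) = -6, we get x(t) = 4 - 10·cos(4·t). We have position x(t) = 4 - 10·cos(4·t). Substituting t = 4.229363652552723: x(4.229363652552723) = 7.53495263849034.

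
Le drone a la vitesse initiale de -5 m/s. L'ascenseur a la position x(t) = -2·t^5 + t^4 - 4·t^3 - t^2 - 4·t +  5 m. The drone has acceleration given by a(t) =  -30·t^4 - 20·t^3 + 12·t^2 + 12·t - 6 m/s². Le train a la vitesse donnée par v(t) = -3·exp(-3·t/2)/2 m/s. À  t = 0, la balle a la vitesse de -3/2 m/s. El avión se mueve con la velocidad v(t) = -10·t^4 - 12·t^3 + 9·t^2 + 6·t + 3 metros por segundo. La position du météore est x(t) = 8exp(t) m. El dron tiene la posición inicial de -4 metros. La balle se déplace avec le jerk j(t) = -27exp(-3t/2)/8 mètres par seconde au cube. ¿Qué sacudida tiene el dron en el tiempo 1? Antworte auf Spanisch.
Debemos derivar nuestra ecuación de la aceleración a(t) = -30·t^4 - 20·t^3 + 12·t^2 + 12·t - 6 1 vez. Derivando la aceleración, obtenemos la sacudida: j(t) = -120·t^3 - 60·t^2 + 24·t + 12. De la ecuación de la sacudida j(t) = -120·t^3 - 60·t^2 + 24·t + 12, sustituimos t = 1 para obtener j = -144.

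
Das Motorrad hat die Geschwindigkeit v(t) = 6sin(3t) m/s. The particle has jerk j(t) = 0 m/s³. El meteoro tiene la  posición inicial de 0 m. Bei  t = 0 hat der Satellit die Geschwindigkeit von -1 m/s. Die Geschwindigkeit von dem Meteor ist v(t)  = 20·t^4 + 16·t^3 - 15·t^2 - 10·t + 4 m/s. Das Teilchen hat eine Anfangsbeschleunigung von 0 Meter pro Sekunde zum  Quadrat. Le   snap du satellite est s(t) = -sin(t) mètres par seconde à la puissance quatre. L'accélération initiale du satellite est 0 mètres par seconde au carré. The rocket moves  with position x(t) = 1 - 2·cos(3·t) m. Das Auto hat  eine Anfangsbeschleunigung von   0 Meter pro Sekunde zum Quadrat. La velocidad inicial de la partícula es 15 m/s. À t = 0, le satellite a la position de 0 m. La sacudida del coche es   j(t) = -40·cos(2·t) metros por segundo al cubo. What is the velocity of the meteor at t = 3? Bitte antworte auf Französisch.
Nous avons la vitesse v(t) = 20·t^4 + 16·t^3 - 15·t^2 - 10·t + 4. En substituant t = 3: v(3) = 1891.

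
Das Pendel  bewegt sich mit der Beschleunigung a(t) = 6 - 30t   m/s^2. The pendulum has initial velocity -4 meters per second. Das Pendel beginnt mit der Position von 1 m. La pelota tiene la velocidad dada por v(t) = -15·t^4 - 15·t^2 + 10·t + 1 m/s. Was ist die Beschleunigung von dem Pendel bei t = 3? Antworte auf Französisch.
En utilisant a(t) = 6 - 30·t et en substituant t = 3, nous trouvons a = -84.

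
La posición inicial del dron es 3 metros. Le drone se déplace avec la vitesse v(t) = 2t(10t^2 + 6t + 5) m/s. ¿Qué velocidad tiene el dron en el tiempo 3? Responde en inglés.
Using v(t) = 2·t·(10·t^2 + 6·t + 5) and substituting t = 3, we find v = 678.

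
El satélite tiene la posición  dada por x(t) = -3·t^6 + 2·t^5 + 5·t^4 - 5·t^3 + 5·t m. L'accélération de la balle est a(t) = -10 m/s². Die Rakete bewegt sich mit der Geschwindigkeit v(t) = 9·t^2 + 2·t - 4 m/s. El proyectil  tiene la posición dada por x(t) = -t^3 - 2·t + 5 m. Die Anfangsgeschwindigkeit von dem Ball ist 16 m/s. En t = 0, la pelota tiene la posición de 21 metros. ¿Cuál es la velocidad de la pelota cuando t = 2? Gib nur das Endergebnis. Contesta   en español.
En t = 2, v = -4.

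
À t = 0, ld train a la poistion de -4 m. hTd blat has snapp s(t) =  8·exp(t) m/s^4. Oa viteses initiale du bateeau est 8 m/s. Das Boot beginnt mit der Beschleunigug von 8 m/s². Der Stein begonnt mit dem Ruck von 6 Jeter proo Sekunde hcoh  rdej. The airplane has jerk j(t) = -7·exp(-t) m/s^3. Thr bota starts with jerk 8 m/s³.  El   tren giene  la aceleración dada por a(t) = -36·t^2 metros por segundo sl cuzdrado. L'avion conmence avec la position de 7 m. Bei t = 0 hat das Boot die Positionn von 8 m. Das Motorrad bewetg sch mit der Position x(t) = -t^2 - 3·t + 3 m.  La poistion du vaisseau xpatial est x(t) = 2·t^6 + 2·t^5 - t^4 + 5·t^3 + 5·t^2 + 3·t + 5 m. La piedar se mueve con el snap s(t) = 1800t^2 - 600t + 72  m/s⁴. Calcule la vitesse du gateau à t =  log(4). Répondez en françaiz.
Nous devons trouver la primitive de notre équation du snap s(t) = 8·exp(t) 3 fois. L'intégrale du snap est le jerk. En utilisant j(0) = 8, nous obtenons j(t) = 8·exp(t). L'intégrale du jerk, avec a(0) = 8, donne l'accélération: a(t) = 8·exp(t). La primitive de l'accélération, avec v(0) = 8, donne la vitesse: v(t) = 8·exp(t). De l'équation de la vitesse v(t) = 8·exp(t), nous substituons t = log(4) pour obtenir v = 32.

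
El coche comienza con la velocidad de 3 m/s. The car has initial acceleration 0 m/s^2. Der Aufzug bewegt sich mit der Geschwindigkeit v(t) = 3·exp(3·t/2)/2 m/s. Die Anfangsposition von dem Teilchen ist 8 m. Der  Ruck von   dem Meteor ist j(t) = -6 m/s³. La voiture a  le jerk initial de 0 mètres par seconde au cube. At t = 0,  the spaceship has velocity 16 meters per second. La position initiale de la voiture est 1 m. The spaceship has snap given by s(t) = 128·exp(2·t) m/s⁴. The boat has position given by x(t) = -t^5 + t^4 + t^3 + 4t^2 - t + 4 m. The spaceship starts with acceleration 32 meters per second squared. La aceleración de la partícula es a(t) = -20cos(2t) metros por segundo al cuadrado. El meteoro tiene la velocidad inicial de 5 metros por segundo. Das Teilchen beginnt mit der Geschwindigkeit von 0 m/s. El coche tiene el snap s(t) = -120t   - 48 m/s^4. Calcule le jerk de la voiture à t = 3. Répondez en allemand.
Wir müssen das Integral unserer Gleichung für den Snap s(t) = -120·t - 48 1-mal finden. Die Stammfunktion von dem Snap, mit j(0) = 0, ergibt den Ruck: j(t) = 12·t·(-5·t - 4). Mit j(t) = 12·t·(-5·t - 4) und Einsetzen von t = 3, finden wir j = -684.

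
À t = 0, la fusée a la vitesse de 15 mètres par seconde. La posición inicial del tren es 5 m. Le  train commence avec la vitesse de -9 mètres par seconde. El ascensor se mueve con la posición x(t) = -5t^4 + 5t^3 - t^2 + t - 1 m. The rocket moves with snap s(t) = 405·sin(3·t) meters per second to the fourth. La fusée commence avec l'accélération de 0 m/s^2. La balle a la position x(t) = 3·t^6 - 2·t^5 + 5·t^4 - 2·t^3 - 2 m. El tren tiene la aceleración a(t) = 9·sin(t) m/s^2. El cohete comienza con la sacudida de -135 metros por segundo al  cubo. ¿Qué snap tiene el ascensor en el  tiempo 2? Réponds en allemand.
Ausgehend von der Position x(t) = -5·t^4 + 5·t^3 - t^2 + t - 1, nehmen wir 4 Ableitungen. Die Ableitung von der Position ergibt die Geschwindigkeit: v(t) = -20·t^3 + 15·t^2 - 2·t + 1. Durch Ableiten von der Geschwindigkeit erhalten wir die Beschleunigung: a(t) = -60·t^2 + 30·t - 2. Durch Ableiten von der Beschleunigung erhalten wir den Ruck: j(t) = 30 - 120·t. Die Ableitung von dem Ruck ergibt den Snap: s(t) = -120. Aus der Gleichung für den Snap s(t) = -120, setzen wir t = 2 ein und erhalten s = -120.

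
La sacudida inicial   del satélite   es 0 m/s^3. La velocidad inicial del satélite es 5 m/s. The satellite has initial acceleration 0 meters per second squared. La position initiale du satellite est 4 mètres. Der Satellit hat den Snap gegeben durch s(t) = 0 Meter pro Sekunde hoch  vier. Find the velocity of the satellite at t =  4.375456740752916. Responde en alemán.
Um dies zu lösen, müssen wir 3 Integrale unserer Gleichung für den Snap s(t) = 0 finden. Das Integral von dem Snap ist der Ruck. Mit j(0) = 0 erhalten wir j(t) = 0. Mit ∫j(t)dt und Anwendung von a(0) = 0, finden wir a(t) = 0. Mit ∫a(t)dt und Anwendung von v(0) = 5, finden wir v(t) = 5. Aus der Gleichung für die Geschwindigkeit v(t) = 5, setzen wir t = 4.375456740752916 ein und erhalten v = 5.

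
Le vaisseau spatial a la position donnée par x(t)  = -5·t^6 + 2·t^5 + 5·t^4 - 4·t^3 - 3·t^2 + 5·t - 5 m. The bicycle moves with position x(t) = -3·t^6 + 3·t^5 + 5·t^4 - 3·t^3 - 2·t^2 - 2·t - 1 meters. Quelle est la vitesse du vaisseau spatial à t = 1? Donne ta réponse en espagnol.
Para resolver esto, necesitamos tomar 1 derivada de nuestra ecuación de la posición x(t) = -5·t^6 + 2·t^5 + 5·t^4 - 4·t^3 - 3·t^2 + 5·t - 5. Tomando d/dt de x(t), encontramos v(t) = -30·t^5 + 10·t^4 + 20·t^3 - 12·t^2 - 6·t + 5. Usando v(t) = -30·t^5 + 10·t^4 + 20·t^3 - 12·t^2 - 6·t + 5 y sustituyendo t = 1, encontramos v = -13.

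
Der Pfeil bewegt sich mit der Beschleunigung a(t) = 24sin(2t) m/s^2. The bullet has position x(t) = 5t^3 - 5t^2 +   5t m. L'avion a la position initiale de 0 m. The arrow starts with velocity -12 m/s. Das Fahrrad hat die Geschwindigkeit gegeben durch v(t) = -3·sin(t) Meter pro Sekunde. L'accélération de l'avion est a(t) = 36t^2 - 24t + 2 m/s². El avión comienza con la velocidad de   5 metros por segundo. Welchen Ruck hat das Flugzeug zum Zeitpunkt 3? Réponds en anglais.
Starting from acceleration a(t) = 36·t^2 - 24·t + 2, we take 1 derivative. Differentiating acceleration, we get jerk: j(t) = 72·t - 24. We have jerk j(t) = 72·t - 24. Substituting t = 3: j(3) = 192.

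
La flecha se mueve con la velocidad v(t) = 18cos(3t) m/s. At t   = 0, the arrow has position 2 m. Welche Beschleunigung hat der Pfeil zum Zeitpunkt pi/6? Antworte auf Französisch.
Pour résoudre ceci, nous devons prendre 1 dérivée de notre équation de la vitesse v(t) = 18·cos(3·t). En dérivant la vitesse, nous obtenons l'accélération: a(t) = -54·sin(3·t). En utilisant a(t) = -54·sin(3·t) et en substituant t = pi/6, nous trouvons a = -54.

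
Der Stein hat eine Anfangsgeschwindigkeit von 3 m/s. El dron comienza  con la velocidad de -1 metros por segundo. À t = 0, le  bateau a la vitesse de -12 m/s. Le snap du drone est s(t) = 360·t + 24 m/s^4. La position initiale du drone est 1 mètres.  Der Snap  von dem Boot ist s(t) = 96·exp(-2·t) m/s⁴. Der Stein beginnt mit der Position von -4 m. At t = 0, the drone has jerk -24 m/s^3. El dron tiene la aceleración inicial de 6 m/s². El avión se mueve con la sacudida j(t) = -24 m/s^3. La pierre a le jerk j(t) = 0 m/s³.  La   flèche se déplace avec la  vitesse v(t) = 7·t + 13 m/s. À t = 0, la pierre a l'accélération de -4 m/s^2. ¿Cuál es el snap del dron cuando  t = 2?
Usando s(t) = 360·t + 24 y sustituyendo t = 2, encontramos s = 744.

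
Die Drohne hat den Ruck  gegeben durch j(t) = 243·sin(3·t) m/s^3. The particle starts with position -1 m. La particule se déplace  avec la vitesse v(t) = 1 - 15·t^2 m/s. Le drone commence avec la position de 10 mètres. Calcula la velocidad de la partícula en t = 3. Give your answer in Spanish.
Tenemos la velocidad v(t) = 1 - 15·t^2. Sustituyendo t = 3: v(3) = -134.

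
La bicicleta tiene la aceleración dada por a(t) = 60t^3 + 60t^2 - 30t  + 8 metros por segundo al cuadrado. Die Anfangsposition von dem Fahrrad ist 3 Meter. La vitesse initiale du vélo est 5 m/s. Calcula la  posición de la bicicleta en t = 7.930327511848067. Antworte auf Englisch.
To solve this, we need to take 2 antiderivatives of our acceleration equation a(t) = 60·t^3 + 60·t^2 - 30·t + 8. The antiderivative of acceleration, with v(0) = 5, gives velocity: v(t) = 15·t^4 + 20·t^3 - 15·t^2 + 8·t + 5. Integrating velocity and using the initial condition x(0) = 3, we get x(t) = 3·t^5 + 5·t^4 - 5·t^3 + 4·t^2 + 5·t + 3. We have position x(t) = 3·t^5 + 5·t^4 - 5·t^3 + 4·t^2 + 5·t + 3. Substituting t = 7.930327511848067: x(7.930327511848067) = 111673.573838234.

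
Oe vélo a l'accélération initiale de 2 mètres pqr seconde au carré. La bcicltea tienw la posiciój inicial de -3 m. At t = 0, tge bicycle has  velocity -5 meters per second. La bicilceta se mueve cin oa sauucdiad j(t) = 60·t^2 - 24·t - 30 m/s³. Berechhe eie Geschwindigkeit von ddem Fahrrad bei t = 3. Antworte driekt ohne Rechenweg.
Bei t = 3, v = 163.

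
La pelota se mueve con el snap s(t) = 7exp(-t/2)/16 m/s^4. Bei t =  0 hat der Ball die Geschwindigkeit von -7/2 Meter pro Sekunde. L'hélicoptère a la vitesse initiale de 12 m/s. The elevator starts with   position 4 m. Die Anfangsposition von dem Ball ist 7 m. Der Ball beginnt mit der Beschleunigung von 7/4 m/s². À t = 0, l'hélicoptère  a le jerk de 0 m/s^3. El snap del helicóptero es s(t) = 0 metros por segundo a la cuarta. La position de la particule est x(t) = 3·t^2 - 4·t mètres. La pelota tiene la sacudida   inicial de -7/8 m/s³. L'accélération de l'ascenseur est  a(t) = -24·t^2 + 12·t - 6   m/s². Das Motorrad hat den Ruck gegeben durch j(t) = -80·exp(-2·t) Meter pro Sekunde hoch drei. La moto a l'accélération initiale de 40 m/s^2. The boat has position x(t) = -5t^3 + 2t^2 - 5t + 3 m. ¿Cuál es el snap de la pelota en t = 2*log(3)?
Usando s(t) = 7·exp(-t/2)/16 y sustituyendo t = 2*log(3), encontramos s = 7/48.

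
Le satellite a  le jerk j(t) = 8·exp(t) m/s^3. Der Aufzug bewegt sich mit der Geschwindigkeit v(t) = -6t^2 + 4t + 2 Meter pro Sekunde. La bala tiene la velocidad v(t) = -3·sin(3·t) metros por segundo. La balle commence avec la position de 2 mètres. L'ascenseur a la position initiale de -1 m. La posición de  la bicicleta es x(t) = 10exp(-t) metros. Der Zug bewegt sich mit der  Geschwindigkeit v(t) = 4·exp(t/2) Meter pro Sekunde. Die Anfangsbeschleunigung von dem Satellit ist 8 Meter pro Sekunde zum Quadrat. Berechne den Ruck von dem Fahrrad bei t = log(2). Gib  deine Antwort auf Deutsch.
Wir müssen unsere Gleichung für die Position x(t) = 10·exp(-t) 3-mal ableiten. Die Ableitung von der Position ergibt die Geschwindigkeit: v(t) = -10·exp(-t). Durch Ableiten von der Geschwindigkeit erhalten wir die Beschleunigung: a(t) = 10·exp(-t). Die Ableitung von der Beschleunigung ergibt den Ruck: j(t) = -10·exp(-t). Mit j(t) = -10·exp(-t) und Einsetzen von t = log(2), finden wir j = -5.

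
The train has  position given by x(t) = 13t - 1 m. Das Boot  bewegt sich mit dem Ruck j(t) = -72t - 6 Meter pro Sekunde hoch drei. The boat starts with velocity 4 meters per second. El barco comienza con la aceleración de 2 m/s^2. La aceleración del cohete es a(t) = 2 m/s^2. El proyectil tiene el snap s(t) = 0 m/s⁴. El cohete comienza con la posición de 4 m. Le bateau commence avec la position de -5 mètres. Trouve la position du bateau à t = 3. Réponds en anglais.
Starting from jerk j(t) = -72·t - 6, we take 3 antiderivatives. Finding the antiderivative of j(t) and using a(0) = 2: a(t) = -36·t^2 - 6·t + 2. Integrating acceleration and using the initial condition v(0) = 4, we get v(t) = -12·t^3 - 3·t^2 + 2·t + 4. Integrating velocity and using the initial condition x(0) = -5, we get x(t) = -3·t^4 - t^3 + t^2 + 4·t - 5. From the given position equation x(t) = -3·t^4 - t^3 + t^2 + 4·t - 5, we substitute t = 3 to get x = -254.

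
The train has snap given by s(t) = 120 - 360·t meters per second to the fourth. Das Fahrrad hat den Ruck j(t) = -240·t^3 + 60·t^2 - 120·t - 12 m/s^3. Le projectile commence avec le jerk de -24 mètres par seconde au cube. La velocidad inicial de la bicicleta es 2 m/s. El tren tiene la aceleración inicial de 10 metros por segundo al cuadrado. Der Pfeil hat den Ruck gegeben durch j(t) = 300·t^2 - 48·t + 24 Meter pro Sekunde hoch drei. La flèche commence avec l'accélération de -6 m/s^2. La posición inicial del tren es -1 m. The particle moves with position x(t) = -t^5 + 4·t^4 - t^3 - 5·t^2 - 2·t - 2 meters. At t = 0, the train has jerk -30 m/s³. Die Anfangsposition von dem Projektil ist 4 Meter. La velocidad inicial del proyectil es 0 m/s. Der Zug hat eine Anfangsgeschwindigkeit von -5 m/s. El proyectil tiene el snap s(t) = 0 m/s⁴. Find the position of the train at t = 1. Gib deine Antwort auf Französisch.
Nous devons intégrer notre équation du snap s(t) = 120 - 360·t 4 fois. La primitive du snap est le jerk. En utilisant j(0) = -30, nous obtenons j(t) = -180·t^2 + 120·t - 30. L'intégrale du jerk, avec a(0) = 10, donne l'accélération: a(t) = -60·t^3 + 60·t^2 - 30·t + 10. En intégrant l'accélération et en utilisant la condition initiale v(0) = -5, nous obtenons v(t) = -15·t^4 + 20·t^3 - 15·t^2 + 10·t - 5. En prenant ∫v(t)dt et en appliquant x(0) = -1, nous trouvons x(t) = -3·t^5 + 5·t^4 - 5·t^3 + 5·t^2 - 5·t - 1. De l'équation de la position x(t) = -3·t^5 + 5·t^4 - 5·t^3 + 5·t^2 - 5·t - 1, nous substituons t = 1 pour obtenir x = -4.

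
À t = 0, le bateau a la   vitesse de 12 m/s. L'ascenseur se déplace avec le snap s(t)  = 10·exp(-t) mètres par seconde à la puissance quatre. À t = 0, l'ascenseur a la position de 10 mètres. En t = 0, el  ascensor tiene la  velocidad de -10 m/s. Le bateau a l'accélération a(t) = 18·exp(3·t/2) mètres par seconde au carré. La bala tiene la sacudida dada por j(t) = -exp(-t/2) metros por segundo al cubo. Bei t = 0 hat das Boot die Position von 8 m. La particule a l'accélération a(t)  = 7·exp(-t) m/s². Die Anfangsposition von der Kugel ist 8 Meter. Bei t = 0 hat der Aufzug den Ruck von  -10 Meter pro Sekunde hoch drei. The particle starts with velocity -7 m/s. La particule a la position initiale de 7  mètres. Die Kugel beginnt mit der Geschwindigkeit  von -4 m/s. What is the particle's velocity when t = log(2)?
Starting from acceleration a(t) = 7·exp(-t), we take 1 integral. Taking ∫a(t)dt and applying v(0) = -7, we find v(t) = -7·exp(-t). We have velocity v(t) = -7·exp(-t). Substituting t = log(2): v(log(2)) = -7/2.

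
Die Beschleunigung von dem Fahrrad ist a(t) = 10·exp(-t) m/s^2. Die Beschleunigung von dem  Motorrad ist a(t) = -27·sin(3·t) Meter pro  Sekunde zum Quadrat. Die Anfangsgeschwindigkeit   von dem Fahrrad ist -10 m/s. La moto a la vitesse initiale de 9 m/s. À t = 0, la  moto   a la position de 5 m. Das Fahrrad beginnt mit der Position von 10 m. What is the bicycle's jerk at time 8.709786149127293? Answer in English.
Starting from acceleration a(t) = 10·exp(-t), we take 1 derivative. Differentiating acceleration, we get jerk: j(t) = -10·exp(-t). We have jerk j(t) = -10·exp(-t). Substituting t = 8.709786149127293: j(8.709786149127293) = -0.00164963528295964.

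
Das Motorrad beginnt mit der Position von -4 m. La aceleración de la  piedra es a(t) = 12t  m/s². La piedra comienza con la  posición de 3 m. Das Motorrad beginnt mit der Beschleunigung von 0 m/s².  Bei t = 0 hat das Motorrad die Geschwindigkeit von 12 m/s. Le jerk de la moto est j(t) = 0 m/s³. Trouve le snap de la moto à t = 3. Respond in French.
En partant du jerk j(t) = 0, nous prenons 1 dérivée. En prenant d/dt de j(t), nous trouvons s(t) = 0. De l'équation du snap s(t) = 0, nous substituons t = 3 pour obtenir s = 0.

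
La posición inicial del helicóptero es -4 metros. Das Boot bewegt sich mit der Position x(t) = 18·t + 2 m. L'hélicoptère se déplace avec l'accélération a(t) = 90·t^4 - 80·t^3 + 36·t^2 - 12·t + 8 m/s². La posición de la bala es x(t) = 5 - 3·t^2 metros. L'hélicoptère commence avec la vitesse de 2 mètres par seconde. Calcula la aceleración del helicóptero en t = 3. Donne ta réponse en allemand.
Mit a(t) = 90·t^4 - 80·t^3 + 36·t^2 - 12·t + 8 und Einsetzen von t = 3, finden wir a = 5426.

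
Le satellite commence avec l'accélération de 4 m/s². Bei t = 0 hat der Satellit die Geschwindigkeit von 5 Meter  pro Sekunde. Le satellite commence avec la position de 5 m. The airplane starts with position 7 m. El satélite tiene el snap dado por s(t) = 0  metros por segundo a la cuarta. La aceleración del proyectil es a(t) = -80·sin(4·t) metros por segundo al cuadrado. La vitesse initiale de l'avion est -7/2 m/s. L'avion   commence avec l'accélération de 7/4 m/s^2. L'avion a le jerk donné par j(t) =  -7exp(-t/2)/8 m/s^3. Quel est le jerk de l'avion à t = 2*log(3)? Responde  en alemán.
Wir haben den Ruck j(t) = -7·exp(-t/2)/8. Durch Einsetzen von t = 2*log(3): j(2*log(3)) = -7/24.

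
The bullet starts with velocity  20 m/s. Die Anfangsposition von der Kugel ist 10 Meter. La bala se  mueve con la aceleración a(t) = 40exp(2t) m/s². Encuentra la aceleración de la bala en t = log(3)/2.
Usando a(t) = 40·exp(2·t) y sustituyendo t = log(3)/2, encontramos a = 120.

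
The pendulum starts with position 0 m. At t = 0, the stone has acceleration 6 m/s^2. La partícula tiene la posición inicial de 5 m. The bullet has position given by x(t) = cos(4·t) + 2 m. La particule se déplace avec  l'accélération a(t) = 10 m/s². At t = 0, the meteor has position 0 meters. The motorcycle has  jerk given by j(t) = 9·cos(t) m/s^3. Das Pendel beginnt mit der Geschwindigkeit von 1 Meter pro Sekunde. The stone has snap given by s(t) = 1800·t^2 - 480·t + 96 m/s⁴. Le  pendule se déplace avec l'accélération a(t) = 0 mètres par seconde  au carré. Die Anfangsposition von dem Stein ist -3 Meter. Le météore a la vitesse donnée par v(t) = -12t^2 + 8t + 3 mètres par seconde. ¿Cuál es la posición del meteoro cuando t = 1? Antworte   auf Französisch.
Pour résoudre ceci, nous devons prendre 1 intégrale de notre équation de la vitesse v(t) = -12·t^2 + 8·t + 3. L'intégrale de la vitesse est la position. En utilisant x(0) = 0, nous obtenons x(t) = -4·t^3 + 4·t^2 + 3·t. En utilisant x(t) = -4·t^3 + 4·t^2 + 3·t et en substituant t = 1, nous trouvons x = 3.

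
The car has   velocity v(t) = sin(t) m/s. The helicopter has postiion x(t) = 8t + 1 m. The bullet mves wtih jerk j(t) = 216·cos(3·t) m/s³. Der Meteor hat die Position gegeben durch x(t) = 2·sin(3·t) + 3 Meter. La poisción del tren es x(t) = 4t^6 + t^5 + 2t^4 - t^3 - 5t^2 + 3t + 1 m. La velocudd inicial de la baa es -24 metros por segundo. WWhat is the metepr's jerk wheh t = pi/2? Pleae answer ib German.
Wir müssen unsere Gleichung für die Position x(t) = 2·sin(3·t) + 3 3-mal ableiten. Mit d/dt von x(t) finden wir v(t) = 6·cos(3·t). Mit d/dt von v(t) finden wir a(t) = -18·sin(3·t). Die Ableitung von der Beschleunigung ergibt den Ruck: j(t) = -54·cos(3·t). Mit j(t) = -54·cos(3·t) und Einsetzen von t = pi/2, finden wir j = 0.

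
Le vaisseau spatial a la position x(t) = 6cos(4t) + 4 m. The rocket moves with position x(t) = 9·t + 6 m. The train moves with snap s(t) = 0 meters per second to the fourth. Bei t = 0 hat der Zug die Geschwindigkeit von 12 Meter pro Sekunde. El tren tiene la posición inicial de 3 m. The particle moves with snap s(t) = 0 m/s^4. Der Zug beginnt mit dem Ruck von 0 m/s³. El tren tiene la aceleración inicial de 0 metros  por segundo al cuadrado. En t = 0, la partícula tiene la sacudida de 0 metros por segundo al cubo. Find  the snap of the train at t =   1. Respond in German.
Aus der Gleichung für den Snap s(t) = 0, setzen wir t = 1 ein und erhalten s = 0.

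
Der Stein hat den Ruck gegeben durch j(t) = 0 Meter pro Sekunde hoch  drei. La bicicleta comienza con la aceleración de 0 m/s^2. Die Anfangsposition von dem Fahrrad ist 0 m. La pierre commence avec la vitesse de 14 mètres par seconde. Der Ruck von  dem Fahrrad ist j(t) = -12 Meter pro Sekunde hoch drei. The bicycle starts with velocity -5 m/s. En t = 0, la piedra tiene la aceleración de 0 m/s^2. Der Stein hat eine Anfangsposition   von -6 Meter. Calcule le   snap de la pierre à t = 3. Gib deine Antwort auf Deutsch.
Ausgehend von dem Ruck j(t) = 0, nehmen wir 1 Ableitung. Durch Ableiten von dem Ruck erhalten wir den Snap: s(t) = 0. Wir haben den Snap s(t) = 0. Durch Einsetzen von t = 3: s(3) = 0.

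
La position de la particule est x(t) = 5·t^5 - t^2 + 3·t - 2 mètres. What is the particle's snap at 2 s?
Starting from position x(t) = 5·t^5 - t^2 + 3·t - 2, we take 4 derivatives. The derivative of position gives velocity: v(t) = 25·t^4 - 2·t + 3. The derivative of velocity gives acceleration: a(t) = 100·t^3 - 2. Taking d/dt of a(t), we find j(t) = 300·t^2. Taking d/dt of j(t), we find s(t) = 600·t. We have snap s(t) = 600·t. Substituting t = 2: s(2) = 1200.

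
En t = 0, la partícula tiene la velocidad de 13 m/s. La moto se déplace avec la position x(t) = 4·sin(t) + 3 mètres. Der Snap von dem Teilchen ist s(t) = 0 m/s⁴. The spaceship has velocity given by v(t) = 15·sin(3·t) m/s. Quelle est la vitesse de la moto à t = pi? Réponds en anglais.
We must differentiate our position equation x(t) = 4·sin(t) + 3 1 time. Differentiating position, we get velocity: v(t) = 4·cos(t). We have velocity v(t) = 4·cos(t). Substituting t = pi: v(pi) = -4.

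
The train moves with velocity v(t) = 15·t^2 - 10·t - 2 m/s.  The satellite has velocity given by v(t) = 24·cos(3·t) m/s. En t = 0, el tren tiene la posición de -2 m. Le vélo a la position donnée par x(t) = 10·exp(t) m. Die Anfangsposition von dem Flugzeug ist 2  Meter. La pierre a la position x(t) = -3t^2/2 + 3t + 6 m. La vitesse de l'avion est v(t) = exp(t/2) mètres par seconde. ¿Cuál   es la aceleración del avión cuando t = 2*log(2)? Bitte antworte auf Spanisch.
Debemos derivar nuestra ecuación de la velocidad v(t) = exp(t/2) 1 vez. Derivando la velocidad, obtenemos la aceleración: a(t) = exp(t/2)/2. Usando a(t) = exp(t/2)/2 y sustituyendo t = 2*log(2), encontramos a = 1.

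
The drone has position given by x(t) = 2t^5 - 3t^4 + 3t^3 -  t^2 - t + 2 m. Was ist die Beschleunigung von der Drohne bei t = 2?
Ausgehend von der Position x(t) = 2·t^5 - 3·t^4 + 3·t^3 - t^2 - t + 2, nehmen wir 2 Ableitungen. Mit d/dt von x(t) finden wir v(t) = 10·t^4 - 12·t^3 + 9·t^2 - 2·t - 1. Durch Ableiten von der Geschwindigkeit erhalten wir die Beschleunigung: a(t) = 40·t^3 - 36·t^2 + 18·t - 2. Aus der Gleichung für die Beschleunigung a(t) = 40·t^3 - 36·t^2 + 18·t - 2, setzen wir t = 2 ein und erhalten a = 210.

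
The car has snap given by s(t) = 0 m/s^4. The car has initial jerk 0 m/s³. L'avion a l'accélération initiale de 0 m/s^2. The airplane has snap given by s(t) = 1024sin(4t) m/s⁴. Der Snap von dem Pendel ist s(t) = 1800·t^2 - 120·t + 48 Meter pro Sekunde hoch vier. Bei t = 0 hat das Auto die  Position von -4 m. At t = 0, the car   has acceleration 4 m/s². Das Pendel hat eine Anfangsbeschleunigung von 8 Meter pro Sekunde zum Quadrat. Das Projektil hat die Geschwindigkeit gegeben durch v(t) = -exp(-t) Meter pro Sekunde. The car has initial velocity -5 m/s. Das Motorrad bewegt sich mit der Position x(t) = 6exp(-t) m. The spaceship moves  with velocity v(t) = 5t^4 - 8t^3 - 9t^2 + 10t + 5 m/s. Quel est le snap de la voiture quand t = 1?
En utilisant s(t) = 0 et en substituant t = 1, nous trouvons s = 0.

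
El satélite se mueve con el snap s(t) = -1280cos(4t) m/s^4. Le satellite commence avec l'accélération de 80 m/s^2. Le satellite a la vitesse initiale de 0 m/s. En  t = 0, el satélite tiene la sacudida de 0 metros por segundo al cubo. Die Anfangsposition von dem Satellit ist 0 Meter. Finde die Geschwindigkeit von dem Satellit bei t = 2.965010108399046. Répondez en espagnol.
Para resolver esto, necesitamos tomar 3 integrales de nuestra ecuación del snap s(t) = -1280·cos(4·t). La antiderivada del snap, con j(0) = 0, da la sacudida: j(t) = -320·sin(4·t). La integral de la sacudida, con a(0) = 80, da la aceleración: a(t) = 80·cos(4·t). La antiderivada de la aceleración es la velocidad. Usando v(0) = 0, obtenemos v(t) = 20·sin(4·t). De la ecuación de la velocidad v(t) = 20·sin(4·t), sustituimos t = 2.965010108399046 para obtener v = -12.9809267392527.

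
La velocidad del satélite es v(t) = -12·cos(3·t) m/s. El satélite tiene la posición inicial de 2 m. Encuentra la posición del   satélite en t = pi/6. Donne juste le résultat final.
En t = pi/6, x = -2.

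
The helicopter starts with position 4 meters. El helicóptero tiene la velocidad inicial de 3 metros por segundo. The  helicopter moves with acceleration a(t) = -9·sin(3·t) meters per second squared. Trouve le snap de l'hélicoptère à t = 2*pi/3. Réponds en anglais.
To solve this, we need to take 2 derivatives of our acceleration equation a(t) = -9·sin(3·t). Taking d/dt of a(t), we find j(t) = -27·cos(3·t). Taking d/dt of j(t), we find s(t) = 81·sin(3·t). From the given snap equation s(t) = 81·sin(3·t), we substitute t = 2*pi/3 to get s = 0.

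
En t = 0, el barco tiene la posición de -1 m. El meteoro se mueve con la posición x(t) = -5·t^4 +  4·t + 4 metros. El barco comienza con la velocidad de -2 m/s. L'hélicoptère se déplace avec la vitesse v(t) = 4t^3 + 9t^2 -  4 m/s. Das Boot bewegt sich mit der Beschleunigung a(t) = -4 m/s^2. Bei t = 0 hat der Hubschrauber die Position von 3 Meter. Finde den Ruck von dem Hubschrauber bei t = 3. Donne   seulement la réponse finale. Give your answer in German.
Der Ruck bei t = 3 ist j = 90.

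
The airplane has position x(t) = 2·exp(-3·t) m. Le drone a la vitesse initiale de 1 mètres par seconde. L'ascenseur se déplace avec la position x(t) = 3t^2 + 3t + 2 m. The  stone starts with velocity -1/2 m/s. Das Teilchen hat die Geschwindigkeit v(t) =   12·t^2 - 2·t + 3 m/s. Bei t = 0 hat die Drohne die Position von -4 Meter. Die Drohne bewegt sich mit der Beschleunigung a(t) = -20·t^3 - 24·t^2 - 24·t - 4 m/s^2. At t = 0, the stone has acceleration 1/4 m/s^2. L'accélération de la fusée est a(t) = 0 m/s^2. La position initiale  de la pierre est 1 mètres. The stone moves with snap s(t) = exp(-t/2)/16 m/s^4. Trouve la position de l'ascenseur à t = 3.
De l'équation de la position x(t) = 3·t^2 + 3·t + 2, nous substituons t = 3 pour obtenir x = 38.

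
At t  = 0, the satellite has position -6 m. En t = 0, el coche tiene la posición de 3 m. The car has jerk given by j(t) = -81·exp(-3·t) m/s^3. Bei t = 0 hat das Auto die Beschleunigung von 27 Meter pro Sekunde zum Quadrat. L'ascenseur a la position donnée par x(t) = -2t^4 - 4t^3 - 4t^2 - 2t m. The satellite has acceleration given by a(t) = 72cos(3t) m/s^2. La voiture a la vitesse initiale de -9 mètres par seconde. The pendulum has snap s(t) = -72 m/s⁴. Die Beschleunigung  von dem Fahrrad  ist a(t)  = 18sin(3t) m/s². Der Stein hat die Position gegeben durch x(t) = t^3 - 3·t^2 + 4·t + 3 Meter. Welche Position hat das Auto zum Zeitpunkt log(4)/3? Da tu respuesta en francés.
Nous devons intégrer notre équation du jerk j(t) = -81·exp(-3·t) 3 fois. La primitive du jerk est l'accélération. En utilisant a(0) = 27, nous obtenons a(t) = 27·exp(-3·t). En prenant ∫a(t)dt et en appliquant v(0) = -9, nous trouvons v(t) = -9·exp(-3·t). En prenant ∫v(t)dt et en appliquant x(0) = 3, nous trouvons x(t) = 3·exp(-3·t). En utilisant x(t) = 3·exp(-3·t) et en substituant t = log(4)/3, nous trouvons x = 3/4.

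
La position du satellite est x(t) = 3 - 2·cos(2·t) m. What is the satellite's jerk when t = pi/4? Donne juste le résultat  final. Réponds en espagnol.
La sacudida en t = pi/4 es j = -16.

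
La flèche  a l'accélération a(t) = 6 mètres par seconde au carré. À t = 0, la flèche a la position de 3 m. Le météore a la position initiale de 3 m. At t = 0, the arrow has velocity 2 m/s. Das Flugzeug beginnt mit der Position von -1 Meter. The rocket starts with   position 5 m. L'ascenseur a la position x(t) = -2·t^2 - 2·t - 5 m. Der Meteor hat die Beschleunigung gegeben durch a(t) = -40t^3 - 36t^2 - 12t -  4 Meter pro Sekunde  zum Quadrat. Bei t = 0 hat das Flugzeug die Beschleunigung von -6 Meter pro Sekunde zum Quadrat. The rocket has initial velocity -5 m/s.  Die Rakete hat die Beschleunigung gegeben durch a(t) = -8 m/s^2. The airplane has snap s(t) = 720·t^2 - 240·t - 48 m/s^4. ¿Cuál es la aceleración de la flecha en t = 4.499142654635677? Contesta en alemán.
Aus der Gleichung für die Beschleunigung a(t) = 6, setzen wir t = 4.499142654635677 ein und erhalten a = 6.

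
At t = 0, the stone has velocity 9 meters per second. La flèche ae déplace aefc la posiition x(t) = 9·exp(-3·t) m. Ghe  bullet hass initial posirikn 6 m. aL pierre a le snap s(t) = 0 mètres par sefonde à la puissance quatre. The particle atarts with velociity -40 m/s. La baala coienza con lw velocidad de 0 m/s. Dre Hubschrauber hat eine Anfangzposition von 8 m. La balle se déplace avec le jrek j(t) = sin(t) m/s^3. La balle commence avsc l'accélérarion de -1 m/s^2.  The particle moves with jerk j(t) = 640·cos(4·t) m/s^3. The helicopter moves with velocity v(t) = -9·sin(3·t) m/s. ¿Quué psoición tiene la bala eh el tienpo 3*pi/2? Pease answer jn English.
Starting from jerk j(t) = sin(t), we take 3 integrals. The antiderivative of jerk is acceleration. Using a(0) = -1, we get a(t) = -cos(t). The antiderivative of acceleration, with v(0) = 0, gives velocity: v(t) = -sin(t). Taking ∫v(t)dt and applying x(0) = 6, we find x(t) = cos(t) + 5. From the given position equation x(t) = cos(t) + 5, we substitute t = 3*pi/2 to get x = 5.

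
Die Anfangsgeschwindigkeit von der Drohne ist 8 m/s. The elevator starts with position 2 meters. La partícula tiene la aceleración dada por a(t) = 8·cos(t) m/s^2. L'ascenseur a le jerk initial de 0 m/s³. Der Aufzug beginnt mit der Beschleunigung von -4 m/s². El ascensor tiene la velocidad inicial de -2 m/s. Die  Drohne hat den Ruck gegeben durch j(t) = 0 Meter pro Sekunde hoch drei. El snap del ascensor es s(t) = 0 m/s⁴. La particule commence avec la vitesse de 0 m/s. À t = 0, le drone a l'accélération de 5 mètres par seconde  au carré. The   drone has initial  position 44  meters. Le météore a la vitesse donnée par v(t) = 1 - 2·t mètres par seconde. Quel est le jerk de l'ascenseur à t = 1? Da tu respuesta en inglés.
We must find the integral of our snap equation s(t) = 0 1 time. The antiderivative of snap is jerk. Using j(0) = 0, we get j(t) = 0. We have jerk j(t) = 0. Substituting t = 1: j(1) = 0.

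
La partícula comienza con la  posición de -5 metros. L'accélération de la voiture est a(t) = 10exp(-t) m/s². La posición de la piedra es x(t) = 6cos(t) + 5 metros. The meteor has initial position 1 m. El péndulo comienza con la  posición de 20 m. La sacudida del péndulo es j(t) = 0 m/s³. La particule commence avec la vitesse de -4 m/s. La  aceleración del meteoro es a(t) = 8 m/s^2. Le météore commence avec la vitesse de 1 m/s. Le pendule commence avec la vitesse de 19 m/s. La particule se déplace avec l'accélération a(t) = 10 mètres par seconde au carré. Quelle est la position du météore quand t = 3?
Nous devons intégrer notre équation de l'accélération a(t) = 8 2 fois. La primitive de l'accélération est la vitesse. En utilisant v(0) = 1, nous obtenons v(t) = 8·t + 1. La primitive de la vitesse est la position. En utilisant x(0) = 1, nous obtenons x(t) = 4·t^2 + t + 1. Nous avons la position x(t) = 4·t^2 + t + 1. En substituant t = 3: x(3) = 40.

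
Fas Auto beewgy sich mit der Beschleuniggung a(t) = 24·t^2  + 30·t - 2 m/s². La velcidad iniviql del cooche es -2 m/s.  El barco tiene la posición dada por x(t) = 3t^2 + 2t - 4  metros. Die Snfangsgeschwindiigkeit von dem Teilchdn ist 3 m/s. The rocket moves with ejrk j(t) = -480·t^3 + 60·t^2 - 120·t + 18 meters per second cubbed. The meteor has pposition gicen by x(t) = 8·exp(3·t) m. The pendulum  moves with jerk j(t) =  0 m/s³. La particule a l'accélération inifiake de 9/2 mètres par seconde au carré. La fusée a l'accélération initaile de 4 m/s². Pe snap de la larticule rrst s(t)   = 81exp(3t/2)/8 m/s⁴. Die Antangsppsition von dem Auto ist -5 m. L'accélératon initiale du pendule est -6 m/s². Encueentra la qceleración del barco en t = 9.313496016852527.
Debemos derivar nuestra ecuación de la posición x(t) = 3·t^2 + 2·t - 4 2 veces. La derivada de la posición da la velocidad: v(t) = 6·t + 2. Derivando la velocidad, obtenemos la aceleración: a(t) = 6. Usando a(t) = 6 y sustituyendo t = 9.313496016852527, encontramos a = 6.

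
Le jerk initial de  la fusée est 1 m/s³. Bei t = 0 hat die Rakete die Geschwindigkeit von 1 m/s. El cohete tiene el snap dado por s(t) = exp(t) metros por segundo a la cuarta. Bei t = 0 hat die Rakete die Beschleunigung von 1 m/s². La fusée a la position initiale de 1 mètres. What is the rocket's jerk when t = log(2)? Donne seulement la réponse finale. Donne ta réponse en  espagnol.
La respuesta es 2.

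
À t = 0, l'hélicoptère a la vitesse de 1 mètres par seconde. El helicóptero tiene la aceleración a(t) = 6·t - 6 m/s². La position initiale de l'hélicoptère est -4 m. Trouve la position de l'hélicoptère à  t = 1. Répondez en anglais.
To find the answer, we compute 2 integrals of a(t) = 6·t - 6. The integral of acceleration is velocity. Using v(0) = 1, we get v(t) = 3·t^2 - 6·t + 1. Integrating velocity and using the initial condition x(0) = -4, we get x(t) = t^3 - 3·t^2 + t - 4. We have position x(t) = t^3 - 3·t^2 + t - 4. Substituting t = 1: x(1) = -5.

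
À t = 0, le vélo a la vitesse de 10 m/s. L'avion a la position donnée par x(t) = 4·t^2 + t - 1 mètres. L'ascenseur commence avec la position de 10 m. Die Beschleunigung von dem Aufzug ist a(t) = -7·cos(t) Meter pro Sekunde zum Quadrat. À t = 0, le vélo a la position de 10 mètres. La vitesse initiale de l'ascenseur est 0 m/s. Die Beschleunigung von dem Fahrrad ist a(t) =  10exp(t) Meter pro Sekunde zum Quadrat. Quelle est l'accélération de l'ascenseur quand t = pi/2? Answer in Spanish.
Usando a(t) = -7·cos(t) y sustituyendo t = pi/2, encontramos a = 0.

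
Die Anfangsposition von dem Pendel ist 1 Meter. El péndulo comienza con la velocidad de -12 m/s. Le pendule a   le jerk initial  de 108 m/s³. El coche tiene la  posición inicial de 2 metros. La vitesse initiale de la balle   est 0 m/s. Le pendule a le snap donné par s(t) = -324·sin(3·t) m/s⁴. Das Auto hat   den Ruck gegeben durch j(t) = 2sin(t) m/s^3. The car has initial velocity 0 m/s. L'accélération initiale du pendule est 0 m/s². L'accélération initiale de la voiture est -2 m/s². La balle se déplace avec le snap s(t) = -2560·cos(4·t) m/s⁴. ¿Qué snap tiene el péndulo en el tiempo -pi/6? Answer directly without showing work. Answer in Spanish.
s(-pi/6) = 324.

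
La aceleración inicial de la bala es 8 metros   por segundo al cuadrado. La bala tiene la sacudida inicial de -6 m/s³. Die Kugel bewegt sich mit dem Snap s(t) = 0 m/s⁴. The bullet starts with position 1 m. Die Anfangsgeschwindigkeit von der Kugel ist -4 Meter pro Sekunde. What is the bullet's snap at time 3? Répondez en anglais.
Using s(t) = 0 and substituting t = 3, we find s = 0.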